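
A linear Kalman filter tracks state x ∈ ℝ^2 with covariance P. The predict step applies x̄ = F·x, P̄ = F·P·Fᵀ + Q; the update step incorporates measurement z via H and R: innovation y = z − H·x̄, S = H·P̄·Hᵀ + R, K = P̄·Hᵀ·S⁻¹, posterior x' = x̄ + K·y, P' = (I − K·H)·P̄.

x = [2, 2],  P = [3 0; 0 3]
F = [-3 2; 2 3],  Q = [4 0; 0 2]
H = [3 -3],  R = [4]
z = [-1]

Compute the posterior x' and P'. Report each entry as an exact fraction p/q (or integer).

x̄ = F·x = [-2, 10]
P̄ = F·P·Fᵀ + Q = [43 0; 0 41]
y = z − H·x̄ = [35]
S = H·P̄·Hᵀ + R = [760]
K = P̄·Hᵀ·S⁻¹ = [129/760; -123/760]
x' = x̄ + K·y = [599/152, 659/152]
P' = (I − K·H)·P̄ = [16039/760 15867/760; 15867/760 16031/760]

x' = [599/152, 659/152]
P' = [16039/760 15867/760; 15867/760 16031/760]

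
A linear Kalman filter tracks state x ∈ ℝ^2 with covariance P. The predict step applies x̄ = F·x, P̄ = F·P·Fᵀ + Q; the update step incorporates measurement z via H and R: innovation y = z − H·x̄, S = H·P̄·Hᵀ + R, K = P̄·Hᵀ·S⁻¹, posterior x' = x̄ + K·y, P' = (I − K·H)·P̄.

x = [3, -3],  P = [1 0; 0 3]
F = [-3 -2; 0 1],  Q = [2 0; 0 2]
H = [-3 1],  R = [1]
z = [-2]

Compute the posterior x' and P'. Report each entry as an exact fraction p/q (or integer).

x' = [-49/83, -931/249]
P' = [34/83 77/83; 77/83 716/249]

x̄ = F·x = [-3, -3]
P̄ = F·P·Fᵀ + Q = [23 -6; -6 5]
y = z − H·x̄ = [-8]
S = H·P̄·Hᵀ + R = [249]
K = P̄·Hᵀ·S⁻¹ = [-25/83; 23/249]
x' = x̄ + K·y = [-49/83, -931/249]
P' = (I − K·H)·P̄ = [34/83 77/83; 77/83 716/249]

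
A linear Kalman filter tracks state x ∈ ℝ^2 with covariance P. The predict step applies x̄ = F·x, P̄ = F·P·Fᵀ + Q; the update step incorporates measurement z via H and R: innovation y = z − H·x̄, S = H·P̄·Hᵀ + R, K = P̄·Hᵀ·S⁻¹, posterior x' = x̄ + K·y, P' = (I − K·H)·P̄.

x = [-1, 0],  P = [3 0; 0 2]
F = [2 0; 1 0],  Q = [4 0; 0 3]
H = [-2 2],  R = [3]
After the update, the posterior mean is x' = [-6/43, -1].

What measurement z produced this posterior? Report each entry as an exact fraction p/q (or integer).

z = [-2]

x̄ = F·x = [-2, -1]
P̄ = F·P·Fᵀ + Q = [16 6; 6 6]
S = H·P̄·Hᵀ + R = [43]
K = P̄·Hᵀ·S⁻¹ = [-20/43; 0]
x' − x̄ = [80/43, 0] = K·y
y = (KᵀK)⁻¹·Kᵀ·(x' − x̄) = [-4]
z = y + H·x̄ = [-4] + [2] = [-2]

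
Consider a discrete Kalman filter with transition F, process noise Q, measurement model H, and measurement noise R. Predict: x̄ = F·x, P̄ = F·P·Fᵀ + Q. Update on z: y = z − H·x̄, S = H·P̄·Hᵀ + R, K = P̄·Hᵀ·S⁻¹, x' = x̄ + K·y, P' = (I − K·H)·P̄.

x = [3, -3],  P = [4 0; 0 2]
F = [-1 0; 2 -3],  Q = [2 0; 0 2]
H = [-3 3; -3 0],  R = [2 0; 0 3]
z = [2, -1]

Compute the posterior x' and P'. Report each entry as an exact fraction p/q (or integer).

x' = [249/583, 685/583]
P' = [345/1166 169/583; 169/583 294/583]

x̄ = F·x = [-3, 15]
P̄ = F·P·Fᵀ + Q = [6 -8; -8 36]
y = z − H·x̄ = [-52, -10]
S = H·P̄·Hᵀ + R = [524 126; 126 57]
K = P̄·Hᵀ·S⁻¹ = [-21/2332 -345/1166; 375/1166 -169/583]
x' = x̄ + K·y = [249/583, 685/583]
P' = (I − K·H)·P̄ = [345/1166 169/583; 169/583 294/583]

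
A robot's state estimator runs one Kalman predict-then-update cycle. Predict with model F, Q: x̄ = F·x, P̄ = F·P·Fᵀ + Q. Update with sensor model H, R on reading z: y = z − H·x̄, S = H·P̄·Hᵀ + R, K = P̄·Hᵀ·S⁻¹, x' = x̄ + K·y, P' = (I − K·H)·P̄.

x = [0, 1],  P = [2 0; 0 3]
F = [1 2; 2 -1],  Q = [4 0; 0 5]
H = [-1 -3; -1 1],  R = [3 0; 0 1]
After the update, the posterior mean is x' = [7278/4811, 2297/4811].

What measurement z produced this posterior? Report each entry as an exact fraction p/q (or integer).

z = [-3, -1]

x̄ = F·x = [2, -1]
P̄ = F·P·Fᵀ + Q = [18 -2; -2 16]
S = H·P̄·Hᵀ + R = [153 -34; -34 39]
K = P̄·Hᵀ·S⁻¹ = [-1148/4811 -204/283; -1182/4811 70/283]
x' − x̄ = [-2344/4811, 7108/4811] = K·y
y = (KᵀK)⁻¹·Kᵀ·(x' − x̄) = [-4, 2]
z = y + H·x̄ = [-4, 2] + [1, -3] = [-3, -1]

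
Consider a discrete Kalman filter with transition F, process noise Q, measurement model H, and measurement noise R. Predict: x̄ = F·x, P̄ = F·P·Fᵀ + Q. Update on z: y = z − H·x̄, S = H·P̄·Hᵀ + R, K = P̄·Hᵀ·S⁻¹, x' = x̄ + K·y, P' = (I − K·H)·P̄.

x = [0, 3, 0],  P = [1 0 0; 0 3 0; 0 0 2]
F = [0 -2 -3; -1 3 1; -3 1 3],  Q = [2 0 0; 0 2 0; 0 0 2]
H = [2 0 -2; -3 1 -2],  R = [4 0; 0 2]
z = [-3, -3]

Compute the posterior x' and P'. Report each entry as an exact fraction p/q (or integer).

x̄ = F·x = [-6, 9, 3]
P̄ = F·P·Fᵀ + Q = [32 -24 -24; -24 32 18; -24 18 32]
y = z − H·x̄ = [15, -24]
S = H·P̄·Hᵀ + R = [452 -196; -196 234]
K = P̄·Hᵀ·S⁻¹ = [1512/8419 -1324/8419; -791/8419 1784/8419; -2639/8419 -1275/8419]
x' = x̄ + K·y = [3942/8419, 21090/8419, 16272/8419]
P' = (I − K·H)·P̄ = [4736/8419 14984/8419 1712/8419; 14984/8419 81652/8419 16566/8419; 1712/8419 16566/8419 6990/8419]

x' = [3942/8419, 21090/8419, 16272/8419]
P' = [4736/8419 14984/8419 1712/8419; 14984/8419 81652/8419 16566/8419; 1712/8419 16566/8419 6990/8419]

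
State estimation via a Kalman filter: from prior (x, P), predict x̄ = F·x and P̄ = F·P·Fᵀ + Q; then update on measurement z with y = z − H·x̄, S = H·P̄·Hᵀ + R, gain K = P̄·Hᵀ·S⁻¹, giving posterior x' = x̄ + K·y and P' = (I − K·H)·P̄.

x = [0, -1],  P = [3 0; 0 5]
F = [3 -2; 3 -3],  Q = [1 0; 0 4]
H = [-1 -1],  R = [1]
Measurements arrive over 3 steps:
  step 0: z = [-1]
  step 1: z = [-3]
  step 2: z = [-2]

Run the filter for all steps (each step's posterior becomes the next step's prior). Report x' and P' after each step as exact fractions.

step 0: x̄ = F·x = [2, 3]
step 0: P̄ = F·P·Fᵀ + Q = [48 57; 57 76]
step 0: y = z − H·x̄ = [4]
step 0: S = H·P̄·Hᵀ + R = [239]
step 0: K = P̄·Hᵀ·S⁻¹ = [-105/239; -133/239]
step 0: x' = x̄ + K·y = [58/239, 185/239]
step 0: P' = (I − K·H)·P̄ = [447/239 -342/239; -342/239 475/239]
step 1: x̄ = F·x = [-196/239, -381/239]
step 1: P̄ = F·P·Fᵀ + Q = [10266/239 12003/239; 12003/239 15410/239]
step 1: y = z − H·x̄ = [-1294/239]
step 1: S = H·P̄·Hᵀ + R = [49921/239]
step 1: K = P̄·Hᵀ·S⁻¹ = [-22269/49921; -27413/49921]
step 1: x' = x̄ + K·y = [79630/49921, 68839/49921]
step 1: P' = (I − K·H)·P̄ = [69375/49921 -47106/49921; -47106/49921 74519/49921]
step 2: x̄ = F·x = [101212/49921, 32373/49921]
step 2: P̄ = F·P·Fᵀ + Q = [1537644/49921 1778079/49921; 1778079/49921 2342638/49921]
step 2: y = z − H·x̄ = [33743/49921]
step 2: S = H·P̄·Hᵀ + R = [7486361/49921]
step 2: K = P̄·Hᵀ·S⁻¹ = [-3315723/7486361; -4120717/7486361]
step 2: x' = x̄ + K·y = [12936983/7486361, 2069482/7486361]
step 2: P' = (I − K·H)·P̄ = [10363155/7486361 -7047432/7486361; -7047432/7486361 11168149/7486361]

step 0: x' = [58/239, 185/239], P' = [447/239 -342/239; -342/239 475/239]
step 1: x' = [79630/49921, 68839/49921], P' = [69375/49921 -47106/49921; -47106/49921 74519/49921]
step 2: x' = [12936983/7486361, 2069482/7486361], P' = [10363155/7486361 -7047432/7486361; -7047432/7486361 11168149/7486361]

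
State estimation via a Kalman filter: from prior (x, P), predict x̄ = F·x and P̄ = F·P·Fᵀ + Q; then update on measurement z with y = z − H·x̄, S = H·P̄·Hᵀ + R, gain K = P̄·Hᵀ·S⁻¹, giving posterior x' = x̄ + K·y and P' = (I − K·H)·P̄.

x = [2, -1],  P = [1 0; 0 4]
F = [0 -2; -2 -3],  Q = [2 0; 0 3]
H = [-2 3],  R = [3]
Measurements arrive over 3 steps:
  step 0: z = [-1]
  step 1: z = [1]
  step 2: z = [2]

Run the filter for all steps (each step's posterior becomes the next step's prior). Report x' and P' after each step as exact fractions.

step 0: x̄ = F·x = [2, -1]
step 0: P̄ = F·P·Fᵀ + Q = [18 24; 24 43]
step 0: y = z − H·x̄ = [6]
step 0: S = H·P̄·Hᵀ + R = [174]
step 0: K = P̄·Hᵀ·S⁻¹ = [6/29; 27/58]
step 0: x' = x̄ + K·y = [94/29, 52/29]
step 0: P' = (I − K·H)·P̄ = [306/29 210/29; 210/29 307/58]
step 1: x̄ = F·x = [-104/29, -344/29]
step 1: P̄ = F·P·Fᵀ + Q = [672/29 1761/29; 1761/29 10425/58]
step 1: y = z − H·x̄ = [853/29]
step 1: S = H·P̄·Hᵀ + R = [57111/58]
step 1: K = P̄·Hᵀ·S⁻¹ = [2626/19037; 8077/19037]
step 1: x' = x̄ + K·y = [8970/19037, 11757/19037]
step 1: P' = (I − K·H)·P̄ = [84450/19037 58926/19037; 58926/19037 47361/19037]
step 2: x̄ = F·x = [-23514/19037, -53211/19037]
step 2: P̄ = F·P·Fᵀ + Q = [227518/19037 519870/19037; 519870/19037 1528272/19037]
step 2: y = z − H·x̄ = [150679/19037]
step 2: S = H·P̄·Hᵀ + R = [8483191/19037]
step 2: K = P̄·Hᵀ·S⁻¹ = [1104574/8483191; 3545076/8483191]
step 2: x' = x̄ + K·y = [-1735444/8483191, 4347819/8483191]
step 2: P' = (I − K·H)·P̄ = [37295526/8483191 25968258/8483191; 25968258/8483191 20857248/8483191]

step 0: x' = [94/29, 52/29], P' = [306/29 210/29; 210/29 307/58]
step 1: x' = [8970/19037, 11757/19037], P' = [84450/19037 58926/19037; 58926/19037 47361/19037]
step 2: x' = [-1735444/8483191, 4347819/8483191], P' = [37295526/8483191 25968258/8483191; 25968258/8483191 20857248/8483191]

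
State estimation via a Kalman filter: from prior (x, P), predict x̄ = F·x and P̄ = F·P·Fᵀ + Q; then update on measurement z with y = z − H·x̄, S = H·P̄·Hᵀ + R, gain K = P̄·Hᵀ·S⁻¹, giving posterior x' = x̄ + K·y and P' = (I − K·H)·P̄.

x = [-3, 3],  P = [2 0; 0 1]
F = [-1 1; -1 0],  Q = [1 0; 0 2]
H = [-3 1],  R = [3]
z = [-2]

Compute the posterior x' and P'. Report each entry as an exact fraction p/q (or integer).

x̄ = F·x = [6, 3]
P̄ = F·P·Fᵀ + Q = [4 2; 2 4]
y = z − H·x̄ = [13]
S = H·P̄·Hᵀ + R = [31]
K = P̄·Hᵀ·S⁻¹ = [-10/31; -2/31]
x' = x̄ + K·y = [56/31, 67/31]
P' = (I − K·H)·P̄ = [24/31 42/31; 42/31 120/31]

x' = [56/31, 67/31]
P' = [24/31 42/31; 42/31 120/31]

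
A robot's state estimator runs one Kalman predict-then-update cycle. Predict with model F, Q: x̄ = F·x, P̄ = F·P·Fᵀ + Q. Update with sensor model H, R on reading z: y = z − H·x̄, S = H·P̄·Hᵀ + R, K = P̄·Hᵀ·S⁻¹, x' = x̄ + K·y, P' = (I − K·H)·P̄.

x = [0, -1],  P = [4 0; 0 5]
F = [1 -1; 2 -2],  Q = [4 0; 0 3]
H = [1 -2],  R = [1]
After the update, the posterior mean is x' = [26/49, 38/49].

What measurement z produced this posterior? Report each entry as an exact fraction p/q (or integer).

z = [-1]

x̄ = F·x = [1, 2]
P̄ = F·P·Fᵀ + Q = [13 18; 18 39]
S = H·P̄·Hᵀ + R = [98]
K = P̄·Hᵀ·S⁻¹ = [-23/98; -30/49]
x' − x̄ = [-23/49, -60/49] = K·y
y = (KᵀK)⁻¹·Kᵀ·(x' − x̄) = [2]
z = y + H·x̄ = [2] + [-3] = [-1]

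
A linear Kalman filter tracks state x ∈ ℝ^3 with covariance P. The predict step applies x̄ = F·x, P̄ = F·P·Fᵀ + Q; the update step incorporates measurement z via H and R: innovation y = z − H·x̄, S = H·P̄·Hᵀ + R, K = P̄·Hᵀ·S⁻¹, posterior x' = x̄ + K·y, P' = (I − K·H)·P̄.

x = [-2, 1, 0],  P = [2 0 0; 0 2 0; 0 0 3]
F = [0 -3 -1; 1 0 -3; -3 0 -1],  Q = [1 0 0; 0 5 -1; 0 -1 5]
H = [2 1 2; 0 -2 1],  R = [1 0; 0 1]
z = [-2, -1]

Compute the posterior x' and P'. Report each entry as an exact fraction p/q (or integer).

x' = [-164326/43021, 64608/43021, 89752/43021]
P' = [432572/43021 -170813/43021 -342983/43021; -170813/43021 75998/43021 135438/43021; -342983/43021 135438/43021 280486/43021]

x̄ = F·x = [-3, -2, 6]
P̄ = F·P·Fᵀ + Q = [22 9 3; 9 34 2; 3 2 26]
y = z − H·x̄ = [-6, -11]
S = H·P̄·Hᵀ + R = [295 -52; -52 155]
K = P̄·Hᵀ·S⁻¹ = [8365/43021 -1357/43021; 5248/43021 -16558/43021; 10444/43021 9610/43021]
x' = x̄ + K·y = [-164326/43021, 64608/43021, 89752/43021]
P' = (I − K·H)·P̄ = [432572/43021 -170813/43021 -342983/43021; -170813/43021 75998/43021 135438/43021; -342983/43021 135438/43021 280486/43021]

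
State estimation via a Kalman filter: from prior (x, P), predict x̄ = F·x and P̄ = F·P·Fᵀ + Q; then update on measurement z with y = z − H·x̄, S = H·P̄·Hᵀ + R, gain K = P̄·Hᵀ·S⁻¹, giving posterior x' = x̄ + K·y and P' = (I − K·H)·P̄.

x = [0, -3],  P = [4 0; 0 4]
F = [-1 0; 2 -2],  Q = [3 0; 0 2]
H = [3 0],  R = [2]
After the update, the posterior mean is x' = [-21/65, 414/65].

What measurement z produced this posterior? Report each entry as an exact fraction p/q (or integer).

z = [-1]

x̄ = F·x = [0, 6]
P̄ = F·P·Fᵀ + Q = [7 -8; -8 34]
S = H·P̄·Hᵀ + R = [65]
K = P̄·Hᵀ·S⁻¹ = [21/65; -24/65]
x' − x̄ = [-21/65, 24/65] = K·y
y = (KᵀK)⁻¹·Kᵀ·(x' − x̄) = [-1]
z = y + H·x̄ = [-1] + [0] = [-1]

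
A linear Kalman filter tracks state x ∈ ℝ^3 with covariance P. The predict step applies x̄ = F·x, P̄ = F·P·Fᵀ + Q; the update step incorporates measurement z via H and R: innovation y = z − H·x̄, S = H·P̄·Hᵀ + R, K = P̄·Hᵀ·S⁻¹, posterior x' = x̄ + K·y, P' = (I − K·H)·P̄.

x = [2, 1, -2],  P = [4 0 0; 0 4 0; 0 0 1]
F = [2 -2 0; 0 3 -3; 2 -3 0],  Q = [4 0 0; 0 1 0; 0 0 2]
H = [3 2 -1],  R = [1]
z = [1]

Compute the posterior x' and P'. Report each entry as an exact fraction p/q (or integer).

x̄ = F·x = [2, 9, 1]
P̄ = F·P·Fᵀ + Q = [36 -24 40; -24 46 -36; 40 -36 54]
y = z − H·x̄ = [-22]
S = H·P̄·Hᵀ + R = [179]
K = P̄·Hᵀ·S⁻¹ = [20/179; 56/179; -6/179]
x' = x̄ + K·y = [-82/179, 379/179, 311/179]
P' = (I − K·H)·P̄ = [6044/179 -5416/179 7280/179; -5416/179 5098/179 -6108/179; 7280/179 -6108/179 9630/179]

x' = [-82/179, 379/179, 311/179]
P' = [6044/179 -5416/179 7280/179; -5416/179 5098/179 -6108/179; 7280/179 -6108/179 9630/179]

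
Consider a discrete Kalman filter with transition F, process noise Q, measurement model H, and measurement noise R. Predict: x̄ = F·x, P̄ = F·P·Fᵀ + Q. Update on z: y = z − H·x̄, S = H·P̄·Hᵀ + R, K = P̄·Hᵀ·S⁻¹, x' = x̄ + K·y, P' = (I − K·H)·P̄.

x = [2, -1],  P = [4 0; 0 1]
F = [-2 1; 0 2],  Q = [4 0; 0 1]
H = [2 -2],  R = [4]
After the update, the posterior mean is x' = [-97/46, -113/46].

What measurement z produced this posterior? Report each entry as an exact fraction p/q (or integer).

x̄ = F·x = [-5, -2]
P̄ = F·P·Fᵀ + Q = [21 2; 2 5]
S = H·P̄·Hᵀ + R = [92]
K = P̄·Hᵀ·S⁻¹ = [19/46; -3/46]
x' − x̄ = [133/46, -21/46] = K·y
y = (KᵀK)⁻¹·Kᵀ·(x' − x̄) = [7]
z = y + H·x̄ = [7] + [-6] = [1]

z = [1]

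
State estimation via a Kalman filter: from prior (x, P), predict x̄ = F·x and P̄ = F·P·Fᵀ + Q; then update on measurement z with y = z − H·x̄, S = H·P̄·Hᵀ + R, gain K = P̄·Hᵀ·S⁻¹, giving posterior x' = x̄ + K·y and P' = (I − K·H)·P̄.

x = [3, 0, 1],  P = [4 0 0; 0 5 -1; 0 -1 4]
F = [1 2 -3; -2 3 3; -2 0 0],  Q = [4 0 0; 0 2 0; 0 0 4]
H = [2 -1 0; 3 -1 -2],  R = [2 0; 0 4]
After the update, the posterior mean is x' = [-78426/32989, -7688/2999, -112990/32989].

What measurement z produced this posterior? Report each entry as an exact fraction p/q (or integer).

x̄ = F·x = [0, -3, -6]
P̄ = F·P·Fᵀ + Q = [76 -11 -8; -11 81 16; -8 16 20]
S = H·P̄·Hᵀ + R = [431 656; 656 1075]
K = P̄·Hᵀ·S⁻¹ = [7945/32989 2977/32989; -1359/2999 422/2999; 18080/32989 -13488/32989]
x' − x̄ = [-78426/32989, 1309/2999, 84944/32989] = K·y
y = (KᵀK)⁻¹·Kᵀ·(x' − x̄) = [-5, -13]
z = y + H·x̄ = [-5, -13] + [3, 15] = [-2, 2]

z = [-2, 2]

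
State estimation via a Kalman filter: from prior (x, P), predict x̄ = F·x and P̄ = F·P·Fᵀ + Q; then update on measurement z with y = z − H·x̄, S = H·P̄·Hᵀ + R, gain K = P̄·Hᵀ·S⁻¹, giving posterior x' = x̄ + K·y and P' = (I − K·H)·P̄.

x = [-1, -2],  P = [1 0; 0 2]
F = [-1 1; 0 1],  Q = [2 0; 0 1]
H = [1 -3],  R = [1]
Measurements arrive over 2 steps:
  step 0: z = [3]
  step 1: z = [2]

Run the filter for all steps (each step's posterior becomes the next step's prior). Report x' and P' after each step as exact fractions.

step 0: x̄ = F·x = [-1, -2]
step 0: P̄ = F·P·Fᵀ + Q = [5 2; 2 3]
step 0: y = z − H·x̄ = [-2]
step 0: S = H·P̄·Hᵀ + R = [21]
step 0: K = P̄·Hᵀ·S⁻¹ = [-1/21; -1/3]
step 0: x' = x̄ + K·y = [-19/21, -4/3]
step 0: P' = (I − K·H)·P̄ = [104/21 5/3; 5/3 2/3]
step 1: x̄ = F·x = [-3/7, -4/3]
step 1: P̄ = F·P·Fᵀ + Q = [30/7 -1; -1 5/3]
step 1: y = z − H·x̄ = [-11/7]
step 1: S = H·P̄·Hᵀ + R = [184/7]
step 1: K = P̄·Hᵀ·S⁻¹ = [51/184; -21/92]
step 1: x' = x̄ + K·y = [-159/184, -269/276]
step 1: P' = (I − K·H)·P̄ = [417/184 61/92; 61/92 41/138]

step 0: x' = [-19/21, -4/3], P' = [104/21 5/3; 5/3 2/3]
step 1: x' = [-159/184, -269/276], P' = [417/184 61/92; 61/92 41/138]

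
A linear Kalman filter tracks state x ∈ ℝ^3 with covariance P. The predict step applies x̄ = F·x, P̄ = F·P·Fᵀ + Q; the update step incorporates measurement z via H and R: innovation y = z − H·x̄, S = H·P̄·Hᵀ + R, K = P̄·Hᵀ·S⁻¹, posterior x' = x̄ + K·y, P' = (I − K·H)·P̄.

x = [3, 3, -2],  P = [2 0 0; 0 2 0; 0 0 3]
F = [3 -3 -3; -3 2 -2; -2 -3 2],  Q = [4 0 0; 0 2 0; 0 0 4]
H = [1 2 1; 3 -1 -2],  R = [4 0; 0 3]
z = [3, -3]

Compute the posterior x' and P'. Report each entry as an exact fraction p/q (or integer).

x' = [-817224/149621, 1480357/149621, -1755419/149621]
P' = [854398/149621 -1323132/149621 1889934/149621; -1323132/149621 2345976/149621 -3143652/149621; 1889934/149621 -3143652/149621 4431738/149621]

x̄ = F·x = [6, 1, -19]
P̄ = F·P·Fᵀ + Q = [67 -12 -12; -12 40 -12; -12 -12 42]
y = z − H·x̄ = [14, -58]
S = H·P̄·Hᵀ + R = [153 25; 25 982]
K = P̄·Hᵀ·S⁻¹ = [24517/149621 35486/149621; 56292/149621 -9356/149621; 8592/149621 -16674/149621]
x' = x̄ + K·y = [-817224/149621, 1480357/149621, -1755419/149621]
P' = (I − K·H)·P̄ = [854398/149621 -1323132/149621 1889934/149621; -1323132/149621 2345976/149621 -3143652/149621; 1889934/149621 -3143652/149621 4431738/149621]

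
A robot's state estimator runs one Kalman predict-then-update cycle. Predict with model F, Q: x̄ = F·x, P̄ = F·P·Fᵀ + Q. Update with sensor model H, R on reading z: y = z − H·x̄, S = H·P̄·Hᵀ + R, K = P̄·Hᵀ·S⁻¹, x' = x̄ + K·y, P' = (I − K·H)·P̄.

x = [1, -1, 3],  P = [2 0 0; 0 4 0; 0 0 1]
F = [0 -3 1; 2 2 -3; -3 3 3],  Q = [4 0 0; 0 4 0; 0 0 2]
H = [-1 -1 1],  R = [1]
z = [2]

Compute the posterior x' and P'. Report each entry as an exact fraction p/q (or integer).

x' = [544/75, -661/75, 7/15]
P' = [3941/150 -4379/150 -97/30; -4379/150 5501/150 223/30; -97/30 223/30 29/6]

x̄ = F·x = [6, -9, 3]
P̄ = F·P·Fᵀ + Q = [41 -27 -33; -27 37 3; -33 3 65]
y = z − H·x̄ = [-4]
S = H·P̄·Hᵀ + R = [150]
K = P̄·Hᵀ·S⁻¹ = [-47/150; -7/150; 19/30]
x' = x̄ + K·y = [544/75, -661/75, 7/15]
P' = (I − K·H)·P̄ = [3941/150 -4379/150 -97/30; -4379/150 5501/150 223/30; -97/30 223/30 29/6]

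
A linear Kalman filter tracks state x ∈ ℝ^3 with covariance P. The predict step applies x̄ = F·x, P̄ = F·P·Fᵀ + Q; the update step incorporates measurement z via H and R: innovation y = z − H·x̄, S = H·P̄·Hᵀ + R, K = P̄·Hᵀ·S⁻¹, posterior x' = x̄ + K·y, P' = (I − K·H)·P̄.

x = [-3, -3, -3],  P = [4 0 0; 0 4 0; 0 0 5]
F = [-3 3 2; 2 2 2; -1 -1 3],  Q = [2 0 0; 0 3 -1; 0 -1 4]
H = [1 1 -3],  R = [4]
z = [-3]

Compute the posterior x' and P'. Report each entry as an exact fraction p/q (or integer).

x̄ = F·x = [-6, -18, -3]
P̄ = F·P·Fᵀ + Q = [94 20 30; 20 55 13; 30 13 57]
y = z − H·x̄ = [12]
S = H·P̄·Hᵀ + R = [448]
K = P̄·Hᵀ·S⁻¹ = [3/56; 9/112; -2/7]
x' = x̄ + K·y = [-75/14, -477/28, -45/7]
P' = (I − K·H)·P̄ = [649/7 253/14 258/7; 253/14 1459/28 163/7; 258/7 163/7 143/7]

x' = [-75/14, -477/28, -45/7]
P' = [649/7 253/14 258/7; 253/14 1459/28 163/7; 258/7 163/7 143/7]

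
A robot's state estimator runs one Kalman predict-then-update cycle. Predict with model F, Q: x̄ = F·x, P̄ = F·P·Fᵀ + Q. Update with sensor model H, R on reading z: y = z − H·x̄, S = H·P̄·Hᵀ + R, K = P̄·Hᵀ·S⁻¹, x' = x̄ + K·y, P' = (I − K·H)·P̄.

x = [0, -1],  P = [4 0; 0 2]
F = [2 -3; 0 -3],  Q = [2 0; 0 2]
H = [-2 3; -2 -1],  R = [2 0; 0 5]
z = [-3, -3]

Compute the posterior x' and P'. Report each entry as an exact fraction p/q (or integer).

x̄ = F·x = [3, 3]
P̄ = F·P·Fᵀ + Q = [36 18; 18 20]
y = z − H·x̄ = [-6, 6]
S = H·P̄·Hᵀ + R = [110 12; 12 241]
K = P̄·Hᵀ·S⁻¹ = [-1629/13183 -4842/13183; 3228/13183 -3224/13183]
x' = x̄ + K·y = [20271/13183, 837/13183]
P' = (I − K·H)·P̄ = [9486/13183 5238/13183; 5238/13183 5644/13183]

x' = [20271/13183, 837/13183]
P' = [9486/13183 5238/13183; 5238/13183 5644/13183]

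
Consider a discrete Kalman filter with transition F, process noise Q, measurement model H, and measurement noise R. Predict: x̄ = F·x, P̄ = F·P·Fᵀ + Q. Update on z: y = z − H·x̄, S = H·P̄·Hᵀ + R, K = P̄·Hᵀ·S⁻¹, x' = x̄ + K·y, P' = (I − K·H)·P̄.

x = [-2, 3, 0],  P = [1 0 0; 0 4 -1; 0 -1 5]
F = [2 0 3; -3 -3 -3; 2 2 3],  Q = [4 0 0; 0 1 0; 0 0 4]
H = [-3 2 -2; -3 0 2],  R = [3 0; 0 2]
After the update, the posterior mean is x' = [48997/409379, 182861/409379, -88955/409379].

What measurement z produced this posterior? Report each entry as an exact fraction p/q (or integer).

z = [1, -1]

x̄ = F·x = [-4, -3, 2]
P̄ = F·P·Fᵀ + Q = [53 -42 43; -42 73 -60; 43 -60 57]
S = H·P̄·Hᵀ + R = [2500 261; 261 191]
K = P̄·Hᵀ·S⁻¹ = [-43786/409379 -96631/409379; 73306/409379 -87312/409379; -65418/409379 57243/409379]
x' − x̄ = [1686513/409379, 1410998/409379, -907713/409379] = K·y
y = (KᵀK)⁻¹·Kᵀ·(x' − x̄) = [-1, -17]
z = y + H·x̄ = [-1, -17] + [2, 16] = [1, -1]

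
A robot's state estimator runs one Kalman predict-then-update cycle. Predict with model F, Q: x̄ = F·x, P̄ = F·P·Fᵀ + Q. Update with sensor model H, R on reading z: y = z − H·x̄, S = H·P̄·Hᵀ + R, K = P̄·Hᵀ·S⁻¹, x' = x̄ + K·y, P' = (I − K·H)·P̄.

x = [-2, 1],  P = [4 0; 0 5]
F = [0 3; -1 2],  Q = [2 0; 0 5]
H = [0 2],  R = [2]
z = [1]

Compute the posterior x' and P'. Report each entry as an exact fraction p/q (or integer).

x' = [-33/59, 33/59]
P' = [973/59 30/59; 30/59 29/59]

x̄ = F·x = [3, 4]
P̄ = F·P·Fᵀ + Q = [47 30; 30 29]
y = z − H·x̄ = [-7]
S = H·P̄·Hᵀ + R = [118]
K = P̄·Hᵀ·S⁻¹ = [30/59; 29/59]
x' = x̄ + K·y = [-33/59, 33/59]
P' = (I − K·H)·P̄ = [973/59 30/59; 30/59 29/59]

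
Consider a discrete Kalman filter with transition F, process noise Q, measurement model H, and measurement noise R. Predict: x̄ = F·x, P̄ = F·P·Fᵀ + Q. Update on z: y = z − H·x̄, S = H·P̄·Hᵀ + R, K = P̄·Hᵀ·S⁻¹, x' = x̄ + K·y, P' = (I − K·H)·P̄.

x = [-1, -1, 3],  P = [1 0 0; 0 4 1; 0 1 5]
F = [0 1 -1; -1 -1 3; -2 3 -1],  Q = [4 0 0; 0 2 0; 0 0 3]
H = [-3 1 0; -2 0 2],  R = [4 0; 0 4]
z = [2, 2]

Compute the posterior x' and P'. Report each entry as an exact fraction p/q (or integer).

x' = [769/3328, 779/256, 8081/6656]
P' = [2225/1664 411/128 4545/3328; 411/128 1429/128 843/256; 4545/3328 843/256 15697/6656]

x̄ = F·x = [-4, 11, -4]
P̄ = F·P·Fᵀ + Q = [11 -15 13; -15 46 -15; 13 -15 42]
y = z − H·x̄ = [-21, 2]
S = H·P̄·Hᵀ + R = [239 -12; -12 112]
K = P̄·Hᵀ·S⁻¹ = [-333/1664 95/6656; 49/128 21/512; -669/3328 6607/13312]
x' = x̄ + K·y = [769/3328, 779/256, 8081/6656]
P' = (I − K·H)·P̄ = [2225/1664 411/128 4545/3328; 411/128 1429/128 843/256; 4545/3328 843/256 15697/6656]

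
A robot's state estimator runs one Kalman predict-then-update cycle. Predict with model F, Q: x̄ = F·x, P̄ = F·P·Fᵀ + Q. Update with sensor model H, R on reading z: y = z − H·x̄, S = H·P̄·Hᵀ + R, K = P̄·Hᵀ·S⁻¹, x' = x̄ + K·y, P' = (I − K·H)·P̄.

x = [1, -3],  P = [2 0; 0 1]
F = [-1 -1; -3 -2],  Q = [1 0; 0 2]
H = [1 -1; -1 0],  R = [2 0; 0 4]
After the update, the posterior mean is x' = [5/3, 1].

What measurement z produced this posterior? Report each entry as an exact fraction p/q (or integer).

z = [1, -2]

x̄ = F·x = [2, 3]
P̄ = F·P·Fᵀ + Q = [4 8; 8 24]
S = H·P̄·Hᵀ + R = [14 4; 4 8]
K = P̄·Hᵀ·S⁻¹ = [-1/6 -5/12; -1 -1/2]
x' − x̄ = [-1/3, -2] = K·y
y = (KᵀK)⁻¹·Kᵀ·(x' − x̄) = [2, 0]
z = y + H·x̄ = [2, 0] + [-1, -2] = [1, -2]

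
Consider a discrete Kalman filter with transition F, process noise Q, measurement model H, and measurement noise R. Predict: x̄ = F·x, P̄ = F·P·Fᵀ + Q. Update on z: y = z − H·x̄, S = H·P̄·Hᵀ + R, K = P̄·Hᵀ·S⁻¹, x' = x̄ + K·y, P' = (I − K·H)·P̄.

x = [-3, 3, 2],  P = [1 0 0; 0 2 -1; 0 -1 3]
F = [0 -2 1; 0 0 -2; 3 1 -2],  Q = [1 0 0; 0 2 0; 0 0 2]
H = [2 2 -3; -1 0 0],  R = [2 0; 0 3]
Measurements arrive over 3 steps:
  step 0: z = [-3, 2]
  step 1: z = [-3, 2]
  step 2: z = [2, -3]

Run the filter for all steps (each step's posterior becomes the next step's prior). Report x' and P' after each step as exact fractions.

step 0: x' = [-1141/304, -3019/684, -3113/684], P' = [597/304 -101/76 29/76; -101/76 1475/171 835/171; 29/76 835/171 635/171]
step 1: x' = [-22402061/8960830, -10467768/4480415, -10777046/4480415], P' = [21840141/8960830 2650458/4480415 8945751/4480415; 2650458/4480415 19063918/4480415 13860336/4480415; 8945751/4480415 13860336/4480415 15707792/4480415]
step 2: x' = [24175894224/11552634479, -11495684906/11552634479, -284582796/11552634479], P' = [49029078513/23105268958 1905139890/11552634479 17417162841/11552634479; 1905139890/11552634479 44807485454/11552634479 29488414768/11552634479; 17417162841/11552634479 29488414768/11552634479 32580578576/11552634479]

step 0: x̄ = F·x = [-4, -4, -10]
step 0: P̄ = F·P·Fᵀ + Q = [16 -10 -15; -10 14 14; -15 14 29]
step 0: y = z − H·x̄ = [-17, -2]
step 0: S = H·P̄·Hᵀ + R = [315 -57; -57 19]
step 0: K = P̄·Hᵀ·S⁻¹ = [1/16 -199/304; -1/36 101/228; -11/36 -29/228]
step 0: x' = x̄ + K·y = [-1141/304, -3019/684, -3113/684]
step 0: P' = (I − K·H)·P̄ = [597/304 -101/76 29/76; -101/76 1475/171 835/171; 29/76 835/171 635/171]
step 1: x̄ = F·x = [325/76, 3113/342, -5993/912]
step 1: P̄ = F·P·Fᵀ + Q = [374/19 230/19 673/76; 230/19 2882/171 319/114; 673/76 319/114 3365/304]
step 1: y = z − H·x̄ = [-135353/2736, 477/76]
step 1: S = H·P̄·Hᵀ + R = [560261/2736 -2813/76; -2813/76 431/19]
step 1: K = P̄·Hᵀ·S⁻¹ = [151902/4480415 -7280047/8960830; 923872/4480415 -883486/4480415; -755601/4480415 -2981917/4480415]
step 1: x' = x̄ + K·y = [-22402061/8960830, -10467768/4480415, -10777046/4480415]
step 1: P' = (I − K·H)·P̄ = [21840141/8960830 2650458/4480415 8945751/4480415; 2650458/4480415 19063918/4480415 13860336/4480415; 8945751/4480415 13860336/4480415 15707792/4480415]
step 2: x̄ = F·x = [2031698/896083, 21554092/4480415, -9006707/1792166]
step 2: P̄ = F·P·Fᵀ + Q = [8200507/896083 4805152/896083 2138553/896083; 4805152/896083 71791998/4480415 -3712802/896083; 2138553/896083 -3712802/896083 16899577/1792166]
step 2: y = z − H·x̄ = [-244029273/8960830, -656551/896083]
step 2: S = H·P̄·Hᵀ + R = [2254080929/8960830 -19595659/896083; -19595659/896083 10888756/896083]
step 2: K = P̄·Hᵀ·S⁻¹ = [293934885/11552634479 -16343026171/23105268958; 2480003192/11552634479 -635046630/11552634479; -1965290255/11552634479 -5805720947/11552634479]
step 2: x' = x̄ + K·y = [24175894224/11552634479, -11495684906/11552634479, -284582796/11552634479]
step 2: P' = (I − K·H)·P̄ = [49029078513/23105268958 1905139890/11552634479 17417162841/11552634479; 1905139890/11552634479 44807485454/11552634479 29488414768/11552634479; 17417162841/11552634479 29488414768/11552634479 32580578576/11552634479]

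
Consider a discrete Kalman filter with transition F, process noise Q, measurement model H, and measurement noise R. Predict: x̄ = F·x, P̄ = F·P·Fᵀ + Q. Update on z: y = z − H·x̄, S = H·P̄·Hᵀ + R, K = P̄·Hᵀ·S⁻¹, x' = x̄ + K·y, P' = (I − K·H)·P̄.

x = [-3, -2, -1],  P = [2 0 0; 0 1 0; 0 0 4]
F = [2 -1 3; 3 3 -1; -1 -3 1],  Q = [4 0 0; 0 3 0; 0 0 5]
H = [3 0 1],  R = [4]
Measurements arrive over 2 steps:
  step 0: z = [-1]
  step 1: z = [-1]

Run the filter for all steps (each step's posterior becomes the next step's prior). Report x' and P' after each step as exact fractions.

step 0: x̄ = F·x = [-7, -14, 8]
step 0: P̄ = F·P·Fᵀ + Q = [49 -3 11; -3 34 -19; 11 -19 20]
step 0: y = z − H·x̄ = [12]
step 0: S = H·P̄·Hᵀ + R = [531]
step 0: K = P̄·Hᵀ·S⁻¹ = [158/531; -28/531; 53/531]
step 0: x' = x̄ + K·y = [-607/177, -2590/177, 1628/177]
step 0: P' = (I − K·H)·P̄ = [1055/531 2831/531 -2533/531; 2831/531 17270/531 -8605/531; -2533/531 -8605/531 7811/531]
step 1: x̄ = F·x = [6260/177, -11219/177, 3335/59]
step 1: P̄ = F·P·Fᵀ + Q = [103823/531 -164201/531 49187/177; -164201/531 292115/531 -87380/177; 49187/177 -87380/177 26737/59]
step 1: y = z − H·x̄ = [-9654/59]
step 1: S = H·P̄·Hᵀ + R = [229170/59]
step 1: K = P̄·Hᵀ·S⁻¹ = [15301/68751; -251581/687510; 12654/38195]
step 1: x' = x̄ + K·y = [-8014/7639, -133988/38195, 88451/38195]
step 1: P' = (I − K·H)·P̄ = [645859/206253 1465196/206253 -194885/22917; 1465196/206253 61881271/2062530 -2609714/114585; -194885/22917 -2609714/114585 1025041/38195]

step 0: x' = [-607/177, -2590/177, 1628/177], P' = [1055/531 2831/531 -2533/531; 2831/531 17270/531 -8605/531; -2533/531 -8605/531 7811/531]
step 1: x' = [-8014/7639, -133988/38195, 88451/38195], P' = [645859/206253 1465196/206253 -194885/22917; 1465196/206253 61881271/2062530 -2609714/114585; -194885/22917 -2609714/114585 1025041/38195]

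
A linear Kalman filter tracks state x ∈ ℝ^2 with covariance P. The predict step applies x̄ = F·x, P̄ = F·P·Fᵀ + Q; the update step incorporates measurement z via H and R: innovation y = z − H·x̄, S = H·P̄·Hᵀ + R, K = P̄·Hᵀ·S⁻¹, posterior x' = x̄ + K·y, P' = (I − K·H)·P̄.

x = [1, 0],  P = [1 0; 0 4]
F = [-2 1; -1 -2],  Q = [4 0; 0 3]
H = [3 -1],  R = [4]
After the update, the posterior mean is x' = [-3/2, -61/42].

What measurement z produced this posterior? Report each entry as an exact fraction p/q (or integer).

z = [-3]

x̄ = F·x = [-2, -1]
P̄ = F·P·Fᵀ + Q = [12 -6; -6 20]
S = H·P̄·Hᵀ + R = [168]
K = P̄·Hᵀ·S⁻¹ = [1/4; -19/84]
x' − x̄ = [1/2, -19/42] = K·y
y = (KᵀK)⁻¹·Kᵀ·(x' − x̄) = [2]
z = y + H·x̄ = [2] + [-5] = [-3]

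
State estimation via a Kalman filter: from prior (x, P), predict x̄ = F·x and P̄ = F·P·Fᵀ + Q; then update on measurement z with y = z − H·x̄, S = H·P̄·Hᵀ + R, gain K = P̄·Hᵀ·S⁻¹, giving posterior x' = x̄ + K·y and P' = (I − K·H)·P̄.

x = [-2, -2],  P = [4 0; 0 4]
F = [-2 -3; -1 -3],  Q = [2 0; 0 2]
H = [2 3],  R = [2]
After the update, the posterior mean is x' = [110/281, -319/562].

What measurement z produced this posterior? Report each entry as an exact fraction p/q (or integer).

z = [-1]

x̄ = F·x = [10, 8]
P̄ = F·P·Fᵀ + Q = [54 44; 44 42]
S = H·P̄·Hᵀ + R = [1124]
K = P̄·Hᵀ·S⁻¹ = [60/281; 107/562]
x' − x̄ = [-2700/281, -4815/562] = K·y
y = (KᵀK)⁻¹·Kᵀ·(x' − x̄) = [-45]
z = y + H·x̄ = [-45] + [44] = [-1]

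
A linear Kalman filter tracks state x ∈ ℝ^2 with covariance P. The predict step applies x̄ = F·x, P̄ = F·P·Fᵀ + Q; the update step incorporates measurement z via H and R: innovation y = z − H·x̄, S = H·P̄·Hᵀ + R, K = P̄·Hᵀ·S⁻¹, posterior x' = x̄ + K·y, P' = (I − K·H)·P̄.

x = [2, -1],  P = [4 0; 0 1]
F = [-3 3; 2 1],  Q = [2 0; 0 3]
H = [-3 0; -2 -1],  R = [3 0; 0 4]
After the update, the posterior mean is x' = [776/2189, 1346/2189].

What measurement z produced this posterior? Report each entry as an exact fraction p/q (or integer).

x̄ = F·x = [-9, 3]
P̄ = F·P·Fᵀ + Q = [47 -21; -21 20]
S = H·P̄·Hᵀ + R = [426 219; 219 128]
K = P̄·Hᵀ·S⁻¹ = [-687/2189 -73/2189; 1082/2189 -1475/2189]
x' − x̄ = [20477/2189, -5221/2189] = K·y
y = (KᵀK)⁻¹·Kᵀ·(x' − x̄) = [-28, -17]
z = y + H·x̄ = [-28, -17] + [27, 15] = [-1, -2]

z = [-1, -2]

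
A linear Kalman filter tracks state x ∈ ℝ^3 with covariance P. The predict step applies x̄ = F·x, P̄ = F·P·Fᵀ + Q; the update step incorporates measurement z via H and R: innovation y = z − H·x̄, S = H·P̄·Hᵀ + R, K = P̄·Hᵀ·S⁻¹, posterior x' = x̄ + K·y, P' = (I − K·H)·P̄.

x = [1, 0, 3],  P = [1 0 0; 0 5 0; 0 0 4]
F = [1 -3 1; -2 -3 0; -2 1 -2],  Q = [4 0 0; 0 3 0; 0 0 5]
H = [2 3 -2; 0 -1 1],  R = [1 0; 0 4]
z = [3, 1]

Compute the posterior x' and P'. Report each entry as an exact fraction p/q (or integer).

x̄ = F·x = [4, -2, -8]
P̄ = F·P·Fᵀ + Q = [54 43 -25; 43 52 -11; -25 -11 30]
y = z − H·x̄ = [-15, 7]
S = H·P̄·Hᵀ + R = [1653 -407; -407 108]
K = P̄·Hᵀ·S⁻¹ = [664/2575 881/2575; 2871/12875 3309/12875; 1243/12875 9572/12875]
x' = x̄ + K·y = [6507/2575, -45652/12875, -54641/12875]
P' = (I − K·H)·P̄ = [1678/515 -9068/2575 -5544/2575; -9068/2575 120023/12875 133259/12875; -5544/2575 133259/12875 171547/12875]

x' = [6507/2575, -45652/12875, -54641/12875]
P' = [1678/515 -9068/2575 -5544/2575; -9068/2575 120023/12875 133259/12875; -5544/2575 133259/12875 171547/12875]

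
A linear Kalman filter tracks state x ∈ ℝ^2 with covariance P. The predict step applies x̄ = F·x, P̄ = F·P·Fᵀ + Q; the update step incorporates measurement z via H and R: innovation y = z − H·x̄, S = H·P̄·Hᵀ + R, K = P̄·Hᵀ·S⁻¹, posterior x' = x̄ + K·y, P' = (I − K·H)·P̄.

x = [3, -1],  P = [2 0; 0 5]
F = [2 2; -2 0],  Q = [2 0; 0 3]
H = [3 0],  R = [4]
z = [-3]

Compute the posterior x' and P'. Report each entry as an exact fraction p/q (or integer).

x̄ = F·x = [4, -6]
P̄ = F·P·Fᵀ + Q = [30 -8; -8 11]
y = z − H·x̄ = [-15]
S = H·P̄·Hᵀ + R = [274]
K = P̄·Hᵀ·S⁻¹ = [45/137; -12/137]
x' = x̄ + K·y = [-127/137, -642/137]
P' = (I − K·H)·P̄ = [60/137 -16/137; -16/137 1219/137]

x' = [-127/137, -642/137]
P' = [60/137 -16/137; -16/137 1219/137]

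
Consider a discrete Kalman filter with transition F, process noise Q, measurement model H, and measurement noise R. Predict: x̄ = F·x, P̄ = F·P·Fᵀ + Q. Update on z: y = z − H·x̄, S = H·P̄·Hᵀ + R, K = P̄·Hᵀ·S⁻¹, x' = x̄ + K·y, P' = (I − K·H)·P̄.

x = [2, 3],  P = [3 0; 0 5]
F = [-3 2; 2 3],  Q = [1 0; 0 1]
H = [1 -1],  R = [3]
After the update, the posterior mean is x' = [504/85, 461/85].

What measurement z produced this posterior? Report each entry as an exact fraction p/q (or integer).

x̄ = F·x = [0, 13]
P̄ = F·P·Fᵀ + Q = [48 12; 12 58]
S = H·P̄·Hᵀ + R = [85]
K = P̄·Hᵀ·S⁻¹ = [36/85; -46/85]
x' − x̄ = [504/85, -644/85] = K·y
y = (KᵀK)⁻¹·Kᵀ·(x' − x̄) = [14]
z = y + H·x̄ = [14] + [-13] = [1]

z = [1]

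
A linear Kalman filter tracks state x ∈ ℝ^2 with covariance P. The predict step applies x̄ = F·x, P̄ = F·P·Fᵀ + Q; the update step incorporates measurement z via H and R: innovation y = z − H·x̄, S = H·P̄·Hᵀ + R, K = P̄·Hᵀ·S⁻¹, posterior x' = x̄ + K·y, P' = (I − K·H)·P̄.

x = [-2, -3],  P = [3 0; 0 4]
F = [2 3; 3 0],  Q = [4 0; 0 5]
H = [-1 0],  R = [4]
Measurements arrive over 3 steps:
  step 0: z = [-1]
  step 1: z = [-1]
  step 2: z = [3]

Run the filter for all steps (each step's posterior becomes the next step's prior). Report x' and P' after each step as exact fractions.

step 0: x̄ = F·x = [-13, -6]
step 0: P̄ = F·P·Fᵀ + Q = [52 18; 18 32]
step 0: y = z − H·x̄ = [-14]
step 0: S = H·P̄·Hᵀ + R = [56]
step 0: K = P̄·Hᵀ·S⁻¹ = [-13/14; -9/28]
step 0: x' = x̄ + K·y = [0, -3/2]
step 0: P' = (I − K·H)·P̄ = [26/7 9/7; 9/7 367/14]
step 1: x̄ = F·x = [-9/2, 0]
step 1: P̄ = F·P·Fᵀ + Q = [3783/14 237/7; 237/7 269/7]
step 1: y = z − H·x̄ = [-11/2]
step 1: S = H·P̄·Hᵀ + R = [3839/14]
step 1: K = P̄·Hᵀ·S⁻¹ = [-3783/3839; -474/3839]
step 1: x' = x̄ + K·y = [321/349, 237/349]
step 1: P' = (I − K·H)·P̄ = [15132/3839 1896/3839; 1896/3839 131479/3839]
step 2: x̄ = F·x = [1353/349, 963/349]
step 2: P̄ = F·P·Fᵀ + Q = [1281947/3839 107856/3839; 107856/3839 155383/3839]
step 2: y = z − H·x̄ = [2400/349]
step 2: S = H·P̄·Hᵀ + R = [1297303/3839]
step 2: K = P̄·Hᵀ·S⁻¹ = [-1281947/1297303; -15408/185329]
step 2: x' = x̄ + K·y = [-3786309/1297303, 405423/185329]
step 2: P' = (I − K·H)·P̄ = [5127788/1297303 61632/185329; 61632/185329 7068281/185329]

step 0: x' = [0, -3/2], P' = [26/7 9/7; 9/7 367/14]
step 1: x' = [321/349, 237/349], P' = [15132/3839 1896/3839; 1896/3839 131479/3839]
step 2: x' = [-3786309/1297303, 405423/185329], P' = [5127788/1297303 61632/185329; 61632/185329 7068281/185329]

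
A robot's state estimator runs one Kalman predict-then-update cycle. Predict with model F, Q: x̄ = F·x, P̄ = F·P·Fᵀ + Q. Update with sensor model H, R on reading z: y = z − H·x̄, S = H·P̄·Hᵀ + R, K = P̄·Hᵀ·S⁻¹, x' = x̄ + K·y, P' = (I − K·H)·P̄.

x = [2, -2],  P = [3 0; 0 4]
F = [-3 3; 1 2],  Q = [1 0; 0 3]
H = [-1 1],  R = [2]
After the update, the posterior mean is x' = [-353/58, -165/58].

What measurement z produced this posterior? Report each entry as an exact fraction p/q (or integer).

x̄ = F·x = [-12, -2]
P̄ = F·P·Fᵀ + Q = [64 15; 15 22]
S = H·P̄·Hᵀ + R = [58]
K = P̄·Hᵀ·S⁻¹ = [-49/58; 7/58]
x' − x̄ = [343/58, -49/58] = K·y
y = (KᵀK)⁻¹·Kᵀ·(x' − x̄) = [-7]
z = y + H·x̄ = [-7] + [10] = [3]

z = [3]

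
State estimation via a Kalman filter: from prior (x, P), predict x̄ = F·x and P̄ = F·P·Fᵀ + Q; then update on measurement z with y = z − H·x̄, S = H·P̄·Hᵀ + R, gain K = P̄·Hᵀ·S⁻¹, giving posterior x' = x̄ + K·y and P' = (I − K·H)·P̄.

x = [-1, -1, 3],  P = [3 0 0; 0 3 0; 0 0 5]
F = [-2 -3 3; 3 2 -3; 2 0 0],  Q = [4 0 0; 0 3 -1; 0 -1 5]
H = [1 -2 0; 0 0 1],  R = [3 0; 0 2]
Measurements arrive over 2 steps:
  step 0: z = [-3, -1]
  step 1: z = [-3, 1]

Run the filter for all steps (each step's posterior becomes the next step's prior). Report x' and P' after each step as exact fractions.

step 0: x̄ = F·x = [14, -14, -2]
step 0: P̄ = F·P·Fᵀ + Q = [88 -81 -12; -81 87 17; -12 17 17]
step 0: y = z − H·x̄ = [-45, 1]
step 0: S = H·P̄·Hᵀ + R = [763 -46; -46 19]
step 0: K = P̄·Hᵀ·S⁻¹ = [4198/12381 2344/12381; -4063/12381 1241/12381; -92/12381 10855/12381]
step 0: x' = x̄ + K·y = [-13232/12381, 10742/12381, -9767/12381]
step 0: P' = (I − K·H)·P̄ = [68156/12381 27781/12381 4688/12381; 27781/12381 19985/12381 2482/12381; 4688/12381 2482/12381 21710/12381]
step 1: x̄ = F·x = [-35063/12381, 11089/12381, -26464/12381]
step 1: P̄ = F·P·Fᵀ + Q = [929843/12381 -977839/12381 -411182/12381; -977839/12381 1145081/12381 479551/12381; -411182/12381 479551/12381 334529/12381]
step 1: y = z − H·x̄ = [20098/12381, 38845/12381]
step 1: S = H·P̄·Hᵀ + R = [9458666/12381 -1370284/12381; -1370284/12381 359291/12381]
step 1: K = P̄·Hᵀ·S⁻¹ = [38228383/122828150 2614896/61414075; -41760947/122828150 2335161/61414075; -1370284/61414075 51955409/61414075]
step 1: x' = x̄ + K·y = [-134692598/61414075, 28436657/61414075, 29513433/61414075]
step 1: P' = (I − K·H)·P̄ = [488853071/122828150 187083961/122828150 5229792/61414075; 187083961/122828150 156183401/122828150 4670322/61414075; 5229792/61414075 4670322/61414075 103910818/61414075]

step 0: x' = [-13232/12381, 10742/12381, -9767/12381], P' = [68156/12381 27781/12381 4688/12381; 27781/12381 19985/12381 2482/12381; 4688/12381 2482/12381 21710/12381]
step 1: x' = [-134692598/61414075, 28436657/61414075, 29513433/61414075], P' = [488853071/122828150 187083961/122828150 5229792/61414075; 187083961/122828150 156183401/122828150 4670322/61414075; 5229792/61414075 4670322/61414075 103910818/61414075]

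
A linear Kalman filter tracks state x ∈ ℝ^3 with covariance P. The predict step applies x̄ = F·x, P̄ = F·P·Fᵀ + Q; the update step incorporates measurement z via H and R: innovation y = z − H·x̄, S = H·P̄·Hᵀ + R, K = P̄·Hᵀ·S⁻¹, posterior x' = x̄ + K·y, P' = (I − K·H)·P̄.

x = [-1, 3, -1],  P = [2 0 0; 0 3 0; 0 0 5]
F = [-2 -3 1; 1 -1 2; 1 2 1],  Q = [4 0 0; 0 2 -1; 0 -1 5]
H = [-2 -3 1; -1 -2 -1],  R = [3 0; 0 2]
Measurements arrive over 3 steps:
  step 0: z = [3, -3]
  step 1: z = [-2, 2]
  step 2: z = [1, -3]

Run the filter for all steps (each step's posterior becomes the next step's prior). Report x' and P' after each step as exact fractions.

step 0: x' = [-26243/46975, 14098/46975, 27214/9395], P' = [324464/46975 -189429/46975 6878/9395; -189429/46975 119869/46975 -3933/9395; 6878/9395 -3933/9395 2198/1879]
step 1: x' = [880899764/322345249, -514046443/322345249, -260398522/322345249], P' = [1921218924/322345249 -1142916909/322345249 325553706/322345249; -1142916909/322345249 743934151/322345249 -193650537/322345249; 325553706/322345249 -193650537/322345249 384977466/322345249]
step 2: x' = [-5124352749539/2267863486355, 3996146427209/2267863486355, 588591469982/453572697271], P' = [12384655522452/2267863486355 -7349454109227/2267863486355 406704269118/453572697271; -7349454109227/2267863486355 4811747335977/2267863486355 -241126499955/453572697271; 406704269118/453572697271 -241126499955/453572697271 529512601686/453572697271]

step 0: x̄ = F·x = [-8, -6, 4]
step 0: P̄ = F·P·Fᵀ + Q = [44 15 -17; 15 27 5; -17 5 24]
step 0: y = z − H·x̄ = [-35, -19]
step 0: S = H·P̄·Hᵀ + R = [664 319; 319 224]
step 0: K = P̄·Hᵀ·S⁻¹ = [-15417/46975 10002/46975; -138/46975 -15322/46975; 3011/9395 -5001/9395]
step 0: x' = x̄ + K·y = [-26243/46975, 14098/46975, 27214/9395]
step 0: P' = (I − K·H)·P̄ = [324464/46975 -189429/46975 6878/9395; -189429/46975 119869/46975 -3933/9395; 6878/9395 -3933/9395 2198/1879]
step 1: x̄ = F·x = [146262/46975, 231799/46975, 138023/46975]
step 1: P̄ = F·P·Fᵀ + Q = [326809/46975 44493/46975 -1914/46975; 44493/46975 1353161/46975 2397/46975; -1914/46975 2397/46975 326169/46975]
step 1: y = z − H·x̄ = [755948/46975, 841833/46975]
step 1: S = H·P̄·Hᵀ + R = [14479969/46975 8758349/46975; 8758349/46975 6343304/46975]
step 1: K = P̄·Hᵀ·S⁻¹ = [-29377805/322345249 19530594/322345249; -46539724/322345249 -75650428/322345249; 104940555/322345249 -161615049/322345249]
step 1: x' = x̄ + K·y = [880899764/322345249, -514046443/322345249, -260398522/322345249]
step 1: P' = (I − K·H)·P̄ = [1921218924/322345249 -1142916909/322345249 325553706/322345249; -1142916909/322345249 743934151/322345249 -193650537/322345249; 325553706/322345249 -193650537/322345249 384977466/322345249]
step 2: x̄ = F·x = [-480058721/322345249, 874149163/322345249, -407591644/322345249]
step 2: P̄ = F·P·Fᵀ + Q = [2199327007/322345249 681129087/322345249 -52550094/322345249; 681129087/322345249 9212404227/322345249 133752903/322345249; -52550094/322345249 133752903/322345249 2198496867/322345249]
step 2: y = z − H·x̄ = [2392266940/322345249, -106387786/322345249]
step 2: S = H·P̄·Hᵀ + R = [102455710687/322345249 62323688927/322345249; 62323688927/322345249 45046559052/322345249]
step 2: K = P̄·Hᵀ·S⁻¹ = [-229142457211/2267863486355 140365675206/2267863486355; -313988763084/2267863486355 -534204031476/2267863486355; 146494521105/453572697271 -226981935447/453572697271]
step 2: x' = x̄ + K·y = [-5124352749539/2267863486355, 3996146427209/2267863486355, 588591469982/453572697271]
step 2: P' = (I − K·H)·P̄ = [12384655522452/2267863486355 -7349454109227/2267863486355 406704269118/453572697271; -7349454109227/2267863486355 4811747335977/2267863486355 -241126499955/453572697271; 406704269118/453572697271 -241126499955/453572697271 529512601686/453572697271]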